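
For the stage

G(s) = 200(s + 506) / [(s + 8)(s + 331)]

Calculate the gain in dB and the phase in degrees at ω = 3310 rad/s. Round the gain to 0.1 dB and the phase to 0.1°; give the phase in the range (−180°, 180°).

-24.3 dB, -92.8°

At s = jω = j3310:
zero (s+506): 506 + j3310 → |·| = √(506²+3310²) = √11212136 ≈ 3348.5, ∠ = arctan(3310/506) ≈ 81.31°
pole (s+8): 8 + j3310 → |·| = √(8²+3310²) = √10956164 ≈ 3310, ∠ = arctan(3310/8) ≈ 89.86°
pole (s+331): 331 + j3310 → |·| = √(331²+3310²) = √11065661 ≈ 3326.5, ∠ = arctan(3310/331) ≈ 84.29°
|G| = 200 · 3348.5 / 1.1011e+07 ≈ 0.060821
Gain = 20 log₁₀(0.060821) ≈ -24.32 dB
∠G = 81.31° − 174.15° = -92.84°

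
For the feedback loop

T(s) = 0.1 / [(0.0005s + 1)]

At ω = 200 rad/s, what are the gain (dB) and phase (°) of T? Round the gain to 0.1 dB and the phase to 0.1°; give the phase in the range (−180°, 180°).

-20.0 dB, -5.7°

At ω = 200 rad/s:
pole (1 + j200·0.0005) = 1 + j0.1 → |·| ≈ 1.005, ∠ ≈ 5.71°
|T| = 0.1 · 1 / (1.005) ≈ 0.099502
Gain = 20 log₁₀(0.099502) ≈ -20.04 dB
∠T = (0°) − (5.71°) = -5.71°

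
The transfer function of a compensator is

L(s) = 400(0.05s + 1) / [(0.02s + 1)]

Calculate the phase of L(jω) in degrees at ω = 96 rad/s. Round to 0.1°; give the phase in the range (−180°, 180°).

15.7°

At ω = 96 rad/s:
zero (1 + j96·0.05) = 1 + j4.8 → |·| ≈ 4.9031, ∠ ≈ 78.23°
pole (1 + j96·0.02) = 1 + j1.92 → |·| ≈ 2.1648, ∠ ≈ 62.49°
∠L = (78.23°) − (62.49°) = 15.74°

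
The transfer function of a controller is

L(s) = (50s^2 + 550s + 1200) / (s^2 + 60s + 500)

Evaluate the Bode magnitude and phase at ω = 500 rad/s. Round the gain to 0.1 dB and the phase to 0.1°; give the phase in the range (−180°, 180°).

33.9 dB, 5.6°

Substitute s = j500:
Numerator: 50(j500)^2 + 550(j500) + 1200 = -12498800 + j275000
Denominator: (j500)^2 + 60(j500) + 500 = -249500 + j30000
|N| = √(12498800² + 275000²) ≈ 1.2502e+07, ∠N ≈ 178.74°
|D| = √(249500² + 30000²) ≈ 2.513e+05, ∠D ≈ 173.14°
|L| = 1.2502e+07 / 2.513e+05 ≈ 49.749
Gain = 20 log₁₀(49.749) ≈ 33.94 dB
∠L = 178.74° − 173.14° = 5.60°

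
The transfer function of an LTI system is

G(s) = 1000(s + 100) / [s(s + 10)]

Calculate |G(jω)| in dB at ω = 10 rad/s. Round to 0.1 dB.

57.0 dB

At s = jω = j10:
zero (s+100): 100 + j10 → |·| = √(100²+10²) = √10100 ≈ 100.5, ∠ = arctan(10/100) ≈ 5.71°
pole (s+10): 10 + j10 → |·| = √(10²+10²) = √200 ≈ 14.142, ∠ = arctan(10/10) ≈ 45.00°
pole at origin: |s| = 10, ∠ = 90.00° (in denominator)
|G| = 1000 · 100.5 / 141.42 ≈ 710.65
Gain = 20 log₁₀(710.65) ≈ 57.03 dB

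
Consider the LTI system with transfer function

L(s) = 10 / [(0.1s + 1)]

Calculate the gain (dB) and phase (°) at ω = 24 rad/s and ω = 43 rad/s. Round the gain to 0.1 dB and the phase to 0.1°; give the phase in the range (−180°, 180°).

ω = 24: 11.7 dB, -67.4°; ω = 43: 7.1 dB, -76.9°

At ω = 24 rad/s:
pole (1 + j24·0.1) = 1 + j2.4 → |·| ≈ 2.6, ∠ ≈ 67.38°
|L| = 10 · 1 / (2.6) ≈ 3.8462
Gain = 20 log₁₀(3.8462) ≈ 11.70 dB
∠L = (0°) − (67.38°) = -67.38°

At ω = 43 rad/s:
pole (1 + j43·0.1) = 1 + j4.3 → |·| ≈ 4.4147, ∠ ≈ 76.91°
|L| = 10 · 1 / (4.4147) ≈ 2.2652
Gain = 20 log₁₀(2.2652) ≈ 7.10 dB
∠L = (0°) − (76.91°) = -76.91°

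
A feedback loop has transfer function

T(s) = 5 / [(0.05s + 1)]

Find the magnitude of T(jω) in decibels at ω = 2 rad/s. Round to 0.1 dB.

At ω = 2 rad/s:
pole (1 + j2·0.05) = 1 + j0.1 → |·| ≈ 1.005, ∠ ≈ 5.71°
|T| = 5 · 1 / (1.005) ≈ 4.9751
Gain = 20 log₁₀(4.9751) ≈ 13.94 dB

13.9 dB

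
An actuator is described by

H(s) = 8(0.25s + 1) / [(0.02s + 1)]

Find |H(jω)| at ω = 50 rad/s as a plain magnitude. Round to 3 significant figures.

At ω = 50 rad/s:
zero (1 + j50·0.25) = 1 + j12.5 → |·| ≈ 12.54, ∠ ≈ 85.43°
pole (1 + j50·0.02) = 1 + j1 → |·| ≈ 1.4142, ∠ ≈ 45.00°
|H| = 8 · 12.54 / (1.4142) ≈ 70.938

70.9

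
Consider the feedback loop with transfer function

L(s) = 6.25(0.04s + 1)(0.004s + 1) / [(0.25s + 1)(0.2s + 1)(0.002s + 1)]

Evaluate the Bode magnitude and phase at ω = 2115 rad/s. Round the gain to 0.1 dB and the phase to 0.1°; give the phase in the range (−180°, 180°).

At ω = 2115 rad/s:
zero (1 + j2115·0.04) = 1 + j84.6 → |·| ≈ 84.606, ∠ ≈ 89.32°
zero (1 + j2115·0.004) = 1 + j8.46 → |·| ≈ 8.5189, ∠ ≈ 83.26°
pole (1 + j2115·0.25) = 1 + j528.75 → |·| ≈ 528.75, ∠ ≈ 89.89°
pole (1 + j2115·0.2) = 1 + j423 → |·| ≈ 423, ∠ ≈ 89.86°
pole (1 + j2115·0.002) = 1 + j4.23 → |·| ≈ 4.3466, ∠ ≈ 76.70°
|L| = 6.25 · 84.606 · 8.5189 / (528.75 · 423 · 4.3466) ≈ 0.0046337
Gain = 20 log₁₀(0.0046337) ≈ -46.68 dB
∠L = (89.32° + 83.26°) − (89.89° + 89.86° + 76.70°) = -83.87°

-46.7 dB, -83.9°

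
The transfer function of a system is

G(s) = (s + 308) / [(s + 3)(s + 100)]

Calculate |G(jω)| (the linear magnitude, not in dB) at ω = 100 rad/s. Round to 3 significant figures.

At s = jω = j100:
zero (s+308): 308 + j100 → |·| = √(308²+100²) = √104864 ≈ 323.83, ∠ = arctan(100/308) ≈ 17.99°
pole (s+3): 3 + j100 → |·| = √(3²+100²) = √10009 ≈ 100.04, ∠ = arctan(100/3) ≈ 88.28°
pole (s+100): 100 + j100 → |·| = √(100²+100²) = √20000 ≈ 141.42, ∠ = arctan(100/100) ≈ 45.00°
|G| = 1 · 323.83 / 14148 ≈ 0.022889

0.0229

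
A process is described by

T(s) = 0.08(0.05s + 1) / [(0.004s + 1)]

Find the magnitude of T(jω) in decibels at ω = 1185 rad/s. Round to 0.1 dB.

-0.2 dB

At ω = 1185 rad/s:
zero (1 + j1185·0.05) = 1 + j59.25 → |·| ≈ 59.258, ∠ ≈ 89.03°
pole (1 + j1185·0.004) = 1 + j4.74 → |·| ≈ 4.8443, ∠ ≈ 78.09°
|T| = 0.08 · 59.258 / (4.8443) ≈ 0.9786
Gain = 20 log₁₀(0.9786) ≈ -0.19 dB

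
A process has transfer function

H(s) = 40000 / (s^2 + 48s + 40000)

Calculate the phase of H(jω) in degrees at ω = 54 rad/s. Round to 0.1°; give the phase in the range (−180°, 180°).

At s = jω = j54:
quadratic: (j54)² + 48·j54 + 40000 = 37084 + j2592 → |·| ≈ 37174, ∠ ≈ 4.00°
∠H = 0.00° − 4.00° = -4.00°

-4.0°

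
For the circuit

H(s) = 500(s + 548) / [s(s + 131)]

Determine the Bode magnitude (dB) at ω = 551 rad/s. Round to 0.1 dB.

1.9 dB

At s = jω = j551:
zero (s+548): 548 + j551 → |·| = √(548²+551²) = √603905 ≈ 777.11, ∠ = arctan(551/548) ≈ 45.16°
pole (s+131): 131 + j551 → |·| = √(131²+551²) = √320762 ≈ 566.36, ∠ = arctan(551/131) ≈ 76.63°
pole at origin: |s| = 551, ∠ = 90.00° (in denominator)
|H| = 500 · 777.11 / 3.1206e+05 ≈ 1.2451
Gain = 20 log₁₀(1.2451) ≈ 1.90 dB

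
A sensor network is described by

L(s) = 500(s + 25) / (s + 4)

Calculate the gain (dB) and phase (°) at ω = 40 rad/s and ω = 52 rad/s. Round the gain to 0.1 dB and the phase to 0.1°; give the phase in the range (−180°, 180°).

At s = jω = j40:
zero (s+25): 25 + j40 → |·| = √(25²+40²) = √2225 ≈ 47.17, ∠ = arctan(40/25) ≈ 57.99°
pole (s+4): 4 + j40 → |·| = √(4²+40²) = √1616 ≈ 40.2, ∠ = arctan(40/4) ≈ 84.29°
|L| = 500 · 47.17 / 40.2 ≈ 586.69
Gain = 20 log₁₀(586.69) ≈ 55.37 dB
∠L = 57.99° − 84.29° = -26.30°

At s = jω = j52:
zero (s+25): 25 + j52 → |·| = √(25²+52²) = √3329 ≈ 57.697, ∠ = arctan(52/25) ≈ 64.32°
pole (s+4): 4 + j52 → |·| = √(4²+52²) = √2720 ≈ 52.154, ∠ = arctan(52/4) ≈ 85.60°
|L| = 500 · 57.697 / 52.154 ≈ 553.14
Gain = 20 log₁₀(553.14) ≈ 54.86 dB
∠L = 64.32° − 85.60° = -21.28°

ω = 40: 55.4 dB, -26.3°; ω = 52: 54.9 dB, -21.3°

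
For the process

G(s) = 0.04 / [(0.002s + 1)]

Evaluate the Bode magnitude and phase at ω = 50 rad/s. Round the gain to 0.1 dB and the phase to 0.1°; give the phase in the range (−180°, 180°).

At ω = 50 rad/s:
pole (1 + j50·0.002) = 1 + j0.1 → |·| ≈ 1.005, ∠ ≈ 5.71°
|G| = 0.04 · 1 / (1.005) ≈ 0.039801
Gain = 20 log₁₀(0.039801) ≈ -28.00 dB
∠G = (0°) − (5.71°) = -5.71°

-28.0 dB, -5.7°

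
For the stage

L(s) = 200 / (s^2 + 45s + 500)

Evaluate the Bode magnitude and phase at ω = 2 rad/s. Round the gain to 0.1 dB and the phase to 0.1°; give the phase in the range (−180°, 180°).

Substitute s = j2:
Numerator: 200 = 200 + j0
Denominator: (j2)^2 + 45(j2) + 500 = 496 + j90
|N| = √(200² + 0²) ≈ 200, ∠N ≈ 0.00°
|D| = √(496² + 90²) ≈ 504.1, ∠D ≈ 10.28°
|L| = 200 / 504.1 ≈ 0.39675
Gain = 20 log₁₀(0.39675) ≈ -8.03 dB
∠L = 0.00° − 10.28° = -10.28°

-8.0 dB, -10.3°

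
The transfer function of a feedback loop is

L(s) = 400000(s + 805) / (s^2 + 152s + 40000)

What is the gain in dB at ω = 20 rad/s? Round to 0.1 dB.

At s = jω = j20:
zero (s+805): 805 + j20 → |·| = √(805²+20²) = √648425 ≈ 805.25, ∠ = arctan(20/805) ≈ 1.42°
quadratic: (j20)² + 152·j20 + 40000 = 39600 + j3040 → |·| ≈ 39717, ∠ ≈ 4.39°
|L| = 400000 · 805.25 / 39717 ≈ 8109.9
Gain = 20 log₁₀(8109.9) ≈ 78.18 dB

78.2 dB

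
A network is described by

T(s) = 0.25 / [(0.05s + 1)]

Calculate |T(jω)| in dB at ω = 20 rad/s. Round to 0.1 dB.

-15.1 dB

At ω = 20 rad/s:
pole (1 + j20·0.05) = 1 + j1 → |·| ≈ 1.4142, ∠ ≈ 45.00°
|T| = 0.25 · 1 / (1.4142) ≈ 0.17678
Gain = 20 log₁₀(0.17678) ≈ -15.05 dB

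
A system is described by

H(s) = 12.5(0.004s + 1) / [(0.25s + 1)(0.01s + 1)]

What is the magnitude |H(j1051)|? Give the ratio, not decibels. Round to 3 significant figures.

0.0195

At ω = 1051 rad/s:
zero (1 + j1051·0.004) = 1 + j4.204 → |·| ≈ 4.3213, ∠ ≈ 76.62°
pole (1 + j1051·0.25) = 1 + j262.75 → |·| ≈ 262.75, ∠ ≈ 89.78°
pole (1 + j1051·0.01) = 1 + j10.51 → |·| ≈ 10.557, ∠ ≈ 84.56°
|H| = 12.5 · 4.3213 / (262.75 · 10.557) ≈ 0.019473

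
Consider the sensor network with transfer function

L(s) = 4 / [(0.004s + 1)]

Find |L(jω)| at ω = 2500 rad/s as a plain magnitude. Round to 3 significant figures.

0.398

At ω = 2500 rad/s:
pole (1 + j2500·0.004) = 1 + j10 → |·| ≈ 10.05, ∠ ≈ 84.29°
|L| = 4 · 1 / (10.05) ≈ 0.39801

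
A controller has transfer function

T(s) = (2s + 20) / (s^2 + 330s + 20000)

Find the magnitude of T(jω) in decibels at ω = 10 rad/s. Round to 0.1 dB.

Substitute s = j10:
Numerator: 2(j10) + 20 = 20 + j20
Denominator: (j10)^2 + 330(j10) + 20000 = 19900 + j3300
|N| = √(20² + 20²) ≈ 28.284, ∠N ≈ 45.00°
|D| = √(19900² + 3300²) ≈ 20172, ∠D ≈ 9.42°
|T| = 28.284 / 20172 ≈ 0.0014021
Gain = 20 log₁₀(0.0014021) ≈ -57.06 dB

-57.1 dB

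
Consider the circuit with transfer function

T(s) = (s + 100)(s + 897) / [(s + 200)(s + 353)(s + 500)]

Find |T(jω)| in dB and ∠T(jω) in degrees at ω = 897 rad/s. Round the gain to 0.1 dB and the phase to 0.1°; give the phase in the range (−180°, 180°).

At s = jω = j897:
zero (s+100): 100 + j897 → |·| = √(100²+897²) = √814609 ≈ 902.56, ∠ = arctan(897/100) ≈ 83.64°
zero (s+897): 897 + j897 → |·| = √(897²+897²) = √1609218 ≈ 1268.5, ∠ = arctan(897/897) ≈ 45.00°
pole (s+200): 200 + j897 → |·| = √(200²+897²) = √844609 ≈ 919.03, ∠ = arctan(897/200) ≈ 77.43°
pole (s+353): 353 + j897 → |·| = √(353²+897²) = √929218 ≈ 963.96, ∠ = arctan(897/353) ≈ 68.52°
pole (s+500): 500 + j897 → |·| = √(500²+897²) = √1054609 ≈ 1026.9, ∠ = arctan(897/500) ≈ 60.86°
|T| = 1 · 1.1449e+06 / 9.0974e+08 ≈ 0.0012585
Gain = 20 log₁₀(0.0012585) ≈ -58.00 dB
∠T = 128.64° − 206.81° = -78.17°

-58.0 dB, -78.2°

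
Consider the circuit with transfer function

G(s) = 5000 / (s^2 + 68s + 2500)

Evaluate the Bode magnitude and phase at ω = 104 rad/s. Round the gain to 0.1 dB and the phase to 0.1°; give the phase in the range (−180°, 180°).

-6.8 dB, -139.6°

At s = jω = j104:
quadratic: (j104)² + 68·j104 + 2500 = -8316 + j7072 → |·| ≈ 10916, ∠ ≈ 139.62°
|G| = 5000 / 10916 ≈ 0.45804
Gain = 20 log₁₀(0.45804) ≈ -6.78 dB
∠G = 0.00° − 139.62° = -139.62°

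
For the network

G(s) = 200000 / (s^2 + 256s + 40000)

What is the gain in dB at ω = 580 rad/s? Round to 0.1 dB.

-4.4 dB

At s = jω = j580:
quadratic: (j580)² + 256·j580 + 40000 = -296400 + j148480 → |·| ≈ 3.3151e+05, ∠ ≈ 153.39°
|G| = 200000 / 3.3151e+05 ≈ 0.6033
Gain = 20 log₁₀(0.6033) ≈ -4.39 dB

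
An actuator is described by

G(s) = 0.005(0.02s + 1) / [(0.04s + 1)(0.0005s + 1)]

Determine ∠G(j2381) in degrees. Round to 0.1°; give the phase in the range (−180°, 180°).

At ω = 2381 rad/s:
zero (1 + j2381·0.02) = 1 + j47.62 → |·| ≈ 47.63, ∠ ≈ 88.80°
pole (1 + j2381·0.04) = 1 + j95.24 → |·| ≈ 95.245, ∠ ≈ 89.40°
pole (1 + j2381·0.0005) = 1 + j1.1905 → |·| ≈ 1.5548, ∠ ≈ 49.97°
∠G = (88.80°) − (89.40° + 49.97°) = -50.57°

-50.6°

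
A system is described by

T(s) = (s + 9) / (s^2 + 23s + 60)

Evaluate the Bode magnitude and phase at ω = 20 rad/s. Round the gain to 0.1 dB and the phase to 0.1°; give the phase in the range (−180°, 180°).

-28.3 dB, -60.7°

Substitute s = j20:
Numerator: (j20) + 9 = 9 + j20
Denominator: (j20)^2 + 23(j20) + 60 = -340 + j460
|N| = √(9² + 20²) ≈ 21.932, ∠N ≈ 65.77°
|D| = √(340² + 460²) ≈ 572.01, ∠D ≈ 126.47°
|T| = 21.932 / 572.01 ≈ 0.038342
Gain = 20 log₁₀(0.038342) ≈ -28.33 dB
∠T = 65.77° − 126.47° = -60.70°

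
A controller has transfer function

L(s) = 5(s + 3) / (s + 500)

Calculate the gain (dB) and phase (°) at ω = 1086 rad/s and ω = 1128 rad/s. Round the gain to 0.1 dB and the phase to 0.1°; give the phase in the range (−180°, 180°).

ω = 1086: 13.1 dB, 24.6°; ω = 1128: 13.2 dB, 23.8°

At s = jω = j1086:
zero (s+3): 3 + j1086 → |·| = √(3²+1086²) = √1179405 ≈ 1086, ∠ = arctan(1086/3) ≈ 89.84°
pole (s+500): 500 + j1086 → |·| = √(500²+1086²) = √1429396 ≈ 1195.6, ∠ = arctan(1086/500) ≈ 65.28°
|L| = 5 · 1086 / 1195.6 ≈ 4.5417
Gain = 20 log₁₀(4.5417) ≈ 13.14 dB
∠L = 89.84° − 65.28° = 24.56°

At s = jω = j1128:
zero (s+3): 3 + j1128 → |·| = √(3²+1128²) = √1272393 ≈ 1128, ∠ = arctan(1128/3) ≈ 89.85°
pole (s+500): 500 + j1128 → |·| = √(500²+1128²) = √1522384 ≈ 1233.8, ∠ = arctan(1128/500) ≈ 66.09°
|L| = 5 · 1128 / 1233.8 ≈ 4.5712
Gain = 20 log₁₀(4.5712) ≈ 13.20 dB
∠L = 89.85° − 66.09° = 23.76°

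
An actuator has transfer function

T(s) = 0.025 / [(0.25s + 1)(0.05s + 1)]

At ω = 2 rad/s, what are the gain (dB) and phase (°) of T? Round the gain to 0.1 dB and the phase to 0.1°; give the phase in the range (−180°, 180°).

-33.1 dB, -32.3°

At ω = 2 rad/s:
pole (1 + j2·0.25) = 1 + j0.5 → |·| ≈ 1.118, ∠ ≈ 26.57°
pole (1 + j2·0.05) = 1 + j0.1 → |·| ≈ 1.005, ∠ ≈ 5.71°
|T| = 0.025 · 1 / (1.118 · 1.005) ≈ 0.02225
Gain = 20 log₁₀(0.02225) ≈ -33.05 dB
∠T = (0°) − (26.57° + 5.71°) = -32.28°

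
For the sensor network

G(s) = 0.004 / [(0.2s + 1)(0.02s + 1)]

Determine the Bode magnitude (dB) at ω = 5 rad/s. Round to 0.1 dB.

At ω = 5 rad/s:
pole (1 + j5·0.2) = 1 + j1 → |·| ≈ 1.4142, ∠ ≈ 45.00°
pole (1 + j5·0.02) = 1 + j0.1 → |·| ≈ 1.005, ∠ ≈ 5.71°
|G| = 0.004 · 1 / (1.4142 · 1.005) ≈ 0.0028144
Gain = 20 log₁₀(0.0028144) ≈ -51.01 dB

-51.0 dB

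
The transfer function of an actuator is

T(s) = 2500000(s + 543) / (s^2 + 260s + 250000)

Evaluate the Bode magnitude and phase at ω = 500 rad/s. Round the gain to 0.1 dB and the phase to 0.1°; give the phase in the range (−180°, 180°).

At s = jω = j500:
zero (s+543): 543 + j500 → |·| = √(543²+500²) = √544849 ≈ 738.14, ∠ = arctan(500/543) ≈ 42.64°
quadratic: (j500)² + 260·j500 + 250000 = 0 + j130000 → |·| ≈ 1.3e+05, ∠ ≈ 90.00°
|T| = 2500000 · 738.14 / 1.3e+05 ≈ 14195
Gain = 20 log₁₀(14195) ≈ 83.04 dB
∠T = 42.64° − 90.00° = -47.36°

83.0 dB, -47.4°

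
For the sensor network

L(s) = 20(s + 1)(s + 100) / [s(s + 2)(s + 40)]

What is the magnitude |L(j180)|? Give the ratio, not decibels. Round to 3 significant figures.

At s = jω = j180:
zero (s+1): 1 + j180 → |·| = √(1²+180²) = √32401 ≈ 180, ∠ = arctan(180/1) ≈ 89.68°
zero (s+100): 100 + j180 → |·| = √(100²+180²) = √42400 ≈ 205.91, ∠ = arctan(180/100) ≈ 60.95°
pole (s+2): 2 + j180 → |·| = √(2²+180²) = √32404 ≈ 180.01, ∠ = arctan(180/2) ≈ 89.36°
pole (s+40): 40 + j180 → |·| = √(40²+180²) = √34000 ≈ 184.39, ∠ = arctan(180/40) ≈ 77.47°
pole at origin: |s| = 180, ∠ = 90.00° (in denominator)
|L| = 20 · 37064 / 5.9746e+06 ≈ 0.12407

0.124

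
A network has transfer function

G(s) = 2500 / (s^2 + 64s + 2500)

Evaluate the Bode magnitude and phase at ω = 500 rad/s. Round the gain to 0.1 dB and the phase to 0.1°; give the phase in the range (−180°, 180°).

-40.0 dB, -172.6°

At s = jω = j500:
quadratic: (j500)² + 64·j500 + 2500 = -247500 + j32000 → |·| ≈ 2.4956e+05, ∠ ≈ 172.63°
|G| = 2500 / 2.4956e+05 ≈ 0.010018
Gain = 20 log₁₀(0.010018) ≈ -39.98 dB
∠G = 0.00° − 172.63° = -172.63°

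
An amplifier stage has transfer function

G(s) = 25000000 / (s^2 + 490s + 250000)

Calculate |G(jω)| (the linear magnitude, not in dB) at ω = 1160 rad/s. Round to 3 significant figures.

At s = jω = j1160:
quadratic: (j1160)² + 490·j1160 + 250000 = -1095600 + j568400 → |·| ≈ 1.2343e+06, ∠ ≈ 152.58°
|G| = 25000000 / 1.2343e+06 ≈ 20.254

20.3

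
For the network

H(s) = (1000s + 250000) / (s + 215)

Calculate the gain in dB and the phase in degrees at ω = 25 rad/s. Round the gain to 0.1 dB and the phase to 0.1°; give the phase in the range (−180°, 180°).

61.3 dB, -0.9°

Substitute s = j25:
Numerator: 1000(j25) + 250000 = 250000 + j25000
Denominator: (j25) + 215 = 215 + j25
|N| = √(250000² + 25000²) ≈ 2.5125e+05, ∠N ≈ 5.71°
|D| = √(215² + 25²) ≈ 216.45, ∠D ≈ 6.63°
|H| = 2.5125e+05 / 216.45 ≈ 1160.8
Gain = 20 log₁₀(1160.8) ≈ 61.30 dB
∠H = 5.71° − 6.63° = -0.92°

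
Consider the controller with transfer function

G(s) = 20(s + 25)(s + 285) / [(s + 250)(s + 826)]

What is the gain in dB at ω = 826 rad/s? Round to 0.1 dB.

23.1 dB

At s = jω = j826:
zero (s+25): 25 + j826 → |·| = √(25²+826²) = √682901 ≈ 826.38, ∠ = arctan(826/25) ≈ 88.27°
zero (s+285): 285 + j826 → |·| = √(285²+826²) = √763501 ≈ 873.79, ∠ = arctan(826/285) ≈ 70.96°
pole (s+250): 250 + j826 → |·| = √(250²+826²) = √744776 ≈ 863, ∠ = arctan(826/250) ≈ 73.16°
pole (s+826): 826 + j826 → |·| = √(826²+826²) = √1364552 ≈ 1168.1, ∠ = arctan(826/826) ≈ 45.00°
|G| = 20 · 7.2208e+05 / 1.0081e+06 ≈ 14.326
Gain = 20 log₁₀(14.326) ≈ 23.12 dB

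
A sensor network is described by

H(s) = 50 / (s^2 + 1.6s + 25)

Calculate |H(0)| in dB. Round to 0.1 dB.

H(0) = 50 / 25 = 2
20 log₁₀(2) ≈ 6.02 dB

6.0 dB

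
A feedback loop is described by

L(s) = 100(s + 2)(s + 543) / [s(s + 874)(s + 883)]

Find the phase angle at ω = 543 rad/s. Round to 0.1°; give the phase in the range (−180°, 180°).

-18.7°

At s = jω = j543:
zero (s+2): 2 + j543 → |·| = √(2²+543²) = √294853 ≈ 543, ∠ = arctan(543/2) ≈ 89.79°
zero (s+543): 543 + j543 → |·| = √(543²+543²) = √589698 ≈ 767.92, ∠ = arctan(543/543) ≈ 45.00°
pole (s+874): 874 + j543 → |·| = √(874²+543²) = √1058725 ≈ 1028.9, ∠ = arctan(543/874) ≈ 31.85°
pole (s+883): 883 + j543 → |·| = √(883²+543²) = √1074538 ≈ 1036.6, ∠ = arctan(543/883) ≈ 31.59°
pole at origin: |s| = 543, ∠ = 90.00° (in denominator)
∠L = 134.79° − 153.44° = -18.65°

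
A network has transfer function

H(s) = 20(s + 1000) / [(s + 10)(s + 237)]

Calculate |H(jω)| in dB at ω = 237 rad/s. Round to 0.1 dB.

-11.8 dB

At s = jω = j237:
zero (s+1000): 1000 + j237 → |·| = √(1000²+237²) = √1056169 ≈ 1027.7, ∠ = arctan(237/1000) ≈ 13.33°
pole (s+10): 10 + j237 → |·| = √(10²+237²) = √56269 ≈ 237.21, ∠ = arctan(237/10) ≈ 87.58°
pole (s+237): 237 + j237 → |·| = √(237²+237²) = √112338 ≈ 335.17, ∠ = arctan(237/237) ≈ 45.00°
|H| = 20 · 1027.7 / 79506 ≈ 0.25852
Gain = 20 log₁₀(0.25852) ≈ -11.75 dB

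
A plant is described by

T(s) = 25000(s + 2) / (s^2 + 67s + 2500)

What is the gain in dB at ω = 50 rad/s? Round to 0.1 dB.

51.4 dB

At s = jω = j50:
zero (s+2): 2 + j50 → |·| = √(2²+50²) = √2504 ≈ 50.04, ∠ = arctan(50/2) ≈ 87.71°
quadratic: (j50)² + 67·j50 + 2500 = 0 + j3350 → |·| ≈ 3350, ∠ ≈ 90.00°
|T| = 25000 · 50.04 / 3350 ≈ 373.43
Gain = 20 log₁₀(373.43) ≈ 51.44 dB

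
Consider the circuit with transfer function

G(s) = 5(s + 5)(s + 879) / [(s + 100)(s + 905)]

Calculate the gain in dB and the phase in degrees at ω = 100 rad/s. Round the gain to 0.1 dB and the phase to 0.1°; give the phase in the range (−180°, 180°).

At s = jω = j100:
zero (s+5): 5 + j100 → |·| = √(5²+100²) = √10025 ≈ 100.12, ∠ = arctan(100/5) ≈ 87.14°
zero (s+879): 879 + j100 → |·| = √(879²+100²) = √782641 ≈ 884.67, ∠ = arctan(100/879) ≈ 6.49°
pole (s+100): 100 + j100 → |·| = √(100²+100²) = √20000 ≈ 141.42, ∠ = arctan(100/100) ≈ 45.00°
pole (s+905): 905 + j100 → |·| = √(905²+100²) = √829025 ≈ 910.51, ∠ = arctan(100/905) ≈ 6.31°
|G| = 5 · 88573 / 1.2876e+05 ≈ 3.4395
Gain = 20 log₁₀(3.4395) ≈ 10.73 dB
∠G = 93.63° − 51.31° = 42.32°

10.7 dB, 42.3°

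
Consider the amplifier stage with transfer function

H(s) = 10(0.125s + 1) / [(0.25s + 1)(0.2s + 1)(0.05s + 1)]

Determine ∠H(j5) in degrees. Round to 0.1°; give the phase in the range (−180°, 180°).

At ω = 5 rad/s:
zero (1 + j5·0.125) = 1 + j0.625 → |·| ≈ 1.1792, ∠ ≈ 32.01°
pole (1 + j5·0.25) = 1 + j1.25 → |·| ≈ 1.6008, ∠ ≈ 51.34°
pole (1 + j5·0.2) = 1 + j1 → |·| ≈ 1.4142, ∠ ≈ 45.00°
pole (1 + j5·0.05) = 1 + j0.25 → |·| ≈ 1.0308, ∠ ≈ 14.04°
∠H = (32.01°) − (51.34° + 45.00° + 14.04°) = -78.37°

-78.4°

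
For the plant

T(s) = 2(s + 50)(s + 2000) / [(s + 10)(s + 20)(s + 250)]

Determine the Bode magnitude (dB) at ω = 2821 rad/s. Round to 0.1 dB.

-61.3 dB

At s = jω = j2821:
zero (s+50): 50 + j2821 → |·| = √(50²+2821²) = √7960541 ≈ 2821.4, ∠ = arctan(2821/50) ≈ 88.98°
zero (s+2000): 2000 + j2821 → |·| = √(2000²+2821²) = √11958041 ≈ 3458, ∠ = arctan(2821/2000) ≈ 54.66°
pole (s+10): 10 + j2821 → |·| = √(10²+2821²) = √7958141 ≈ 2821, ∠ = arctan(2821/10) ≈ 89.80°
pole (s+20): 20 + j2821 → |·| = √(20²+2821²) = √7958441 ≈ 2821.1, ∠ = arctan(2821/20) ≈ 89.59°
pole (s+250): 250 + j2821 → |·| = √(250²+2821²) = √8020541 ≈ 2832.1, ∠ = arctan(2821/250) ≈ 84.94°
|T| = 2 · 9.7564e+06 / 2.2539e+10 ≈ 0.00086573
Gain = 20 log₁₀(0.00086573) ≈ -61.25 dB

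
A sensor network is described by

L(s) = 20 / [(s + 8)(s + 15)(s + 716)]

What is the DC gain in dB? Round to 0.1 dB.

-72.7 dB

L(0) = 20 / (8·15·716) ≈ 0.00023277
20 log₁₀(0.00023277) ≈ -72.66 dB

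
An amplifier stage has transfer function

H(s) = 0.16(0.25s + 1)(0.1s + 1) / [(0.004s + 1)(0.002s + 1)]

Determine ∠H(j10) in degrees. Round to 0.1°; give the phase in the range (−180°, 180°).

109.8°

At ω = 10 rad/s:
zero (1 + j10·0.25) = 1 + j2.5 → |·| ≈ 2.6926, ∠ ≈ 68.20°
zero (1 + j10·0.1) = 1 + j1 → |·| ≈ 1.4142, ∠ ≈ 45.00°
pole (1 + j10·0.004) = 1 + j0.04 → |·| ≈ 1.0008, ∠ ≈ 2.29°
pole (1 + j10·0.002) = 1 + j0.02 → |·| ≈ 1.0002, ∠ ≈ 1.15°
∠H = (68.20° + 45.00°) − (2.29° + 1.15°) = 109.76°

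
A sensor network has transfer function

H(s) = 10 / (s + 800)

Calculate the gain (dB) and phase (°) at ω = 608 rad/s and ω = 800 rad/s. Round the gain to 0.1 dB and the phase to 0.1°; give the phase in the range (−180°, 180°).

ω = 608: -40.0 dB, -37.2°; ω = 800: -41.1 dB, -45.0°

At s = jω = j608:
pole (s+800): 800 + j608 → |·| = √(800²+608²) = √1009664 ≈ 1004.8, ∠ = arctan(608/800) ≈ 37.23°
|H| = 10 / 1004.8 ≈ 0.0099522
Gain = 20 log₁₀(0.0099522) ≈ -40.04 dB
∠H = 0.00° − 37.23° = -37.23°

At s = jω = j800:
pole (s+800): 800 + j800 → |·| = √(800²+800²) = √1280000 ≈ 1131.4, ∠ = arctan(800/800) ≈ 45.00°
|H| = 10 / 1131.4 ≈ 0.0088386
Gain = 20 log₁₀(0.0088386) ≈ -41.07 dB
∠H = 0.00° − 45.00° = -45.00°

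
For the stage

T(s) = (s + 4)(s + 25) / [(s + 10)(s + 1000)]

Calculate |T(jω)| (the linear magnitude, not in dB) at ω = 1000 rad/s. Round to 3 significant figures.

At s = jω = j1000:
zero (s+4): 4 + j1000 → |·| = √(4²+1000²) = √1000016 ≈ 1000, ∠ = arctan(1000/4) ≈ 89.77°
zero (s+25): 25 + j1000 → |·| = √(25²+1000²) = √1000625 ≈ 1000.3, ∠ = arctan(1000/25) ≈ 88.57°
pole (s+10): 10 + j1000 → |·| = √(10²+1000²) = √1000100 ≈ 1000, ∠ = arctan(1000/10) ≈ 89.43°
pole (s+1000): 1000 + j1000 → |·| = √(1000²+1000²) = √2000000 ≈ 1414.2, ∠ = arctan(1000/1000) ≈ 45.00°
|T| = 1 · 1.0003e+06 / 1.4142e+06 ≈ 0.70733

0.707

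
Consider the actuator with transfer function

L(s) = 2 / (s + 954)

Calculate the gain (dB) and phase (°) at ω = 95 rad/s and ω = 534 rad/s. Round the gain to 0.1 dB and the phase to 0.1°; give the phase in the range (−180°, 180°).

ω = 95: -53.6 dB, -5.7°; ω = 534: -54.8 dB, -29.2°

At s = jω = j95:
pole (s+954): 954 + j95 → |·| = √(954²+95²) = √919141 ≈ 958.72, ∠ = arctan(95/954) ≈ 5.69°
|L| = 2 / 958.72 ≈ 0.0020861
Gain = 20 log₁₀(0.0020861) ≈ -53.61 dB
∠L = 0.00° − 5.69° = -5.69°

At s = jω = j534:
pole (s+954): 954 + j534 → |·| = √(954²+534²) = √1195272 ≈ 1093.3, ∠ = arctan(534/954) ≈ 29.24°
|L| = 2 / 1093.3 ≈ 0.0018293
Gain = 20 log₁₀(0.0018293) ≈ -54.75 dB
∠L = 0.00° − 29.24° = -29.24°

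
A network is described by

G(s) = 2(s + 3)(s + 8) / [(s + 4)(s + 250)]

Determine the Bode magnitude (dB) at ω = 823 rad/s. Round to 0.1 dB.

5.6 dB

At s = jω = j823:
zero (s+3): 3 + j823 → |·| = √(3²+823²) = √677338 ≈ 823.01, ∠ = arctan(823/3) ≈ 89.79°
zero (s+8): 8 + j823 → |·| = √(8²+823²) = √677393 ≈ 823.04, ∠ = arctan(823/8) ≈ 89.44°
pole (s+4): 4 + j823 → |·| = √(4²+823²) = √677345 ≈ 823.01, ∠ = arctan(823/4) ≈ 89.72°
pole (s+250): 250 + j823 → |·| = √(250²+823²) = √739829 ≈ 860.13, ∠ = arctan(823/250) ≈ 73.10°
|G| = 2 · 6.7737e+05 / 7.079e+05 ≈ 1.9137
Gain = 20 log₁₀(1.9137) ≈ 5.64 dB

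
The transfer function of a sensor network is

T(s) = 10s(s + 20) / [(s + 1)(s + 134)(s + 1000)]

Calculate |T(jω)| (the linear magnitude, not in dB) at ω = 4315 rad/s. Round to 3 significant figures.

At s = jω = j4315:
zero (s+20): 20 + j4315 → |·| = √(20²+4315²) = √18619625 ≈ 4315, ∠ = arctan(4315/20) ≈ 89.73°
zero at origin: s = j4315 → |·| = 4315, ∠ = 90.00°
pole (s+1): 1 + j4315 → |·| = √(1²+4315²) = √18619226 ≈ 4315, ∠ = arctan(4315/1) ≈ 89.99°
pole (s+134): 134 + j4315 → |·| = √(134²+4315²) = √18637181 ≈ 4317.1, ∠ = arctan(4315/134) ≈ 88.22°
pole (s+1000): 1000 + j4315 → |·| = √(1000²+4315²) = √19619225 ≈ 4429.4, ∠ = arctan(4315/1000) ≈ 76.95°
|T| = 10 · 1.8619e+07 / 8.2512e+10 ≈ 0.0022565

0.00226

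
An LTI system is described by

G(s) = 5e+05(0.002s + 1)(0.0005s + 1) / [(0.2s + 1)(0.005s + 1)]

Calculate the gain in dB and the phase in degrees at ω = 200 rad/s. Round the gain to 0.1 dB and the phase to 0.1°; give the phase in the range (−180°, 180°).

At ω = 200 rad/s:
zero (1 + j200·0.002) = 1 + j0.4 → |·| ≈ 1.077, ∠ ≈ 21.80°
zero (1 + j200·0.0005) = 1 + j0.1 → |·| ≈ 1.005, ∠ ≈ 5.71°
pole (1 + j200·0.2) = 1 + j40 → |·| ≈ 40.012, ∠ ≈ 88.57°
pole (1 + j200·0.005) = 1 + j1 → |·| ≈ 1.4142, ∠ ≈ 45.00°
|G| = 5e+05 · 1.077 · 1.005 / (40.012 · 1.4142) ≈ 9564.2
Gain = 20 log₁₀(9564.2) ≈ 79.61 dB
∠G = (21.80° + 5.71°) − (88.57° + 45.00°) = -106.06°

79.6 dB, -106.1°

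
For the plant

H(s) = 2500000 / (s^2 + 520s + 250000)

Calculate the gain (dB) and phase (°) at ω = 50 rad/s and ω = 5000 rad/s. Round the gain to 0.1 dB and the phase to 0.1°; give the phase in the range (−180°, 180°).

ω = 50: 20.0 dB, -6.0°; ω = 5000: -20.0 dB, -174.0°

At s = jω = j50:
quadratic: (j50)² + 520·j50 + 250000 = 247500 + j26000 → |·| ≈ 2.4886e+05, ∠ ≈ 6.00°
|H| = 2500000 / 2.4886e+05 ≈ 10.046
Gain = 20 log₁₀(10.046) ≈ 20.04 dB
∠H = 0.00° − 6.00° = -6.00°

At s = jω = j5000:
quadratic: (j5000)² + 520·j5000 + 250000 = -24750000 + j2600000 → |·| ≈ 2.4886e+07, ∠ ≈ 174.00°
|H| = 2500000 / 2.4886e+07 ≈ 0.10046
Gain = 20 log₁₀(0.10046) ≈ -19.96 dB
∠H = 0.00° − 174.00° = -174.00°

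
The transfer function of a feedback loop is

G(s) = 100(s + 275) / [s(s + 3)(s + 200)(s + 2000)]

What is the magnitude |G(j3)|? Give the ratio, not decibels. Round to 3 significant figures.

At s = jω = j3:
zero (s+275): 275 + j3 → |·| = √(275²+3²) = √75634 ≈ 275.02, ∠ = arctan(3/275) ≈ 0.63°
pole (s+3): 3 + j3 → |·| = √(3²+3²) = √18 ≈ 4.2426, ∠ = arctan(3/3) ≈ 45.00°
pole (s+200): 200 + j3 → |·| = √(200²+3²) = √40009 ≈ 200.02, ∠ = arctan(3/200) ≈ 0.86°
pole (s+2000): 2000 + j3 → |·| = √(2000²+3²) = √4000009 ≈ 2000, ∠ = arctan(3/2000) ≈ 0.09°
pole at origin: |s| = 3, ∠ = 90.00° (in denominator)
|G| = 100 · 275.02 / 5.0916e+06 ≈ 0.0054014

0.00540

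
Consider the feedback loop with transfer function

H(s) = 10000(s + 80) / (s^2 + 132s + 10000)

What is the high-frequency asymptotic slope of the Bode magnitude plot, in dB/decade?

-20 dB/decade

Each pole contributes −20 dB/decade at high frequency; each zero contributes +20 dB/decade.
Net: 1 zero(s) − 2 pole(s) → -20 dB/decade.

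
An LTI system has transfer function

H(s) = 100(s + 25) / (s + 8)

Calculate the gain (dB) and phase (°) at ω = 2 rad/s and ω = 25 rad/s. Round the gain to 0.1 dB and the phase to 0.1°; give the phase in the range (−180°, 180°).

ω = 2: 49.7 dB, -9.5°; ω = 25: 42.6 dB, -27.3°

At s = jω = j2:
zero (s+25): 25 + j2 → |·| = √(25²+2²) = √629 ≈ 25.08, ∠ = arctan(2/25) ≈ 4.57°
pole (s+8): 8 + j2 → |·| = √(8²+2²) = √68 ≈ 8.2462, ∠ = arctan(2/8) ≈ 14.04°
|H| = 100 · 25.08 / 8.2462 ≈ 304.14
Gain = 20 log₁₀(304.14) ≈ 49.66 dB
∠H = 4.57° − 14.04° = -9.47°

At s = jω = j25:
zero (s+25): 25 + j25 → |·| = √(25²+25²) = √1250 ≈ 35.355, ∠ = arctan(25/25) ≈ 45.00°
pole (s+8): 8 + j25 → |·| = √(8²+25²) = √689 ≈ 26.249, ∠ = arctan(25/8) ≈ 72.26°
|H| = 100 · 35.355 / 26.249 ≈ 134.69
Gain = 20 log₁₀(134.69) ≈ 42.59 dB
∠H = 45.00° − 72.26° = -27.26°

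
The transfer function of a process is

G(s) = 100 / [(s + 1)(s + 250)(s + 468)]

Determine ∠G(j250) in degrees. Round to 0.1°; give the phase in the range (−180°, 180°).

At s = jω = j250:
pole (s+1): 1 + j250 → |·| = √(1²+250²) = √62501 ≈ 250, ∠ = arctan(250/1) ≈ 89.77°
pole (s+250): 250 + j250 → |·| = √(250²+250²) = √125000 ≈ 353.55, ∠ = arctan(250/250) ≈ 45.00°
pole (s+468): 468 + j250 → |·| = √(468²+250²) = √281524 ≈ 530.59, ∠ = arctan(250/468) ≈ 28.11°
∠G = 0.00° − 162.88° = -162.88°

-162.9°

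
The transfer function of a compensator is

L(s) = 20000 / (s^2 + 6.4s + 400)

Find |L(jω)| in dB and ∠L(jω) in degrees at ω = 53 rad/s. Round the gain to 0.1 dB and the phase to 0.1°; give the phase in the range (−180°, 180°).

At s = jω = j53:
quadratic: (j53)² + 6.4·j53 + 400 = -2409 + j339.2 → |·| ≈ 2432.8, ∠ ≈ 171.99°
|L| = 20000 / 2432.8 ≈ 8.221
Gain = 20 log₁₀(8.221) ≈ 18.30 dB
∠L = 0.00° − 171.99° = -171.99°

18.3 dB, -172.0°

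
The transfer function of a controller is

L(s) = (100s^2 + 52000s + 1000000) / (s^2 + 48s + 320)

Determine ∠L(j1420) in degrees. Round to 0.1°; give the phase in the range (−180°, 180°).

-18.3°

Substitute s = j1420:
Numerator: 100(j1420)^2 + 52000(j1420) + 1000000 = -200640000 + j73840000
Denominator: (j1420)^2 + 48(j1420) + 320 = -2016080 + j68160
|N| = √(200640000² + 73840000²) ≈ 2.138e+08, ∠N ≈ 159.80°
|D| = √(2016080² + 68160²) ≈ 2.0172e+06, ∠D ≈ 178.06°
∠L = 159.80° − 178.06° = -18.26°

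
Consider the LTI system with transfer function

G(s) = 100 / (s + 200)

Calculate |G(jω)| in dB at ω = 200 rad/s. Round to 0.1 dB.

Substitute s = j200:
Numerator: 100 = 100 + j0
Denominator: (j200) + 200 = 200 + j200
|N| = √(100² + 0²) ≈ 100, ∠N ≈ 0.00°
|D| = √(200² + 200²) ≈ 282.84, ∠D ≈ 45.00°
|G| = 100 / 282.84 ≈ 0.35356
Gain = 20 log₁₀(0.35356) ≈ -9.03 dB

-9.0 dB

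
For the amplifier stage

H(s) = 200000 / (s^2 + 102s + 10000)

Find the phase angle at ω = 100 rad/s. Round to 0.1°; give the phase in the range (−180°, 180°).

At s = jω = j100:
quadratic: (j100)² + 102·j100 + 10000 = 0 + j10200 → |·| ≈ 10200, ∠ ≈ 90.00°
∠H = 0.00° − 90.00° = -90.00°

-90.0°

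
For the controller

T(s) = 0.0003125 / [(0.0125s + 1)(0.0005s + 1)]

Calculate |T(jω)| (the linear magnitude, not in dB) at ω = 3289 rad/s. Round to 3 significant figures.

At ω = 3289 rad/s:
pole (1 + j3289·0.0125) = 1 + j41.1125 → |·| ≈ 41.125, ∠ ≈ 88.61°
pole (1 + j3289·0.0005) = 1 + j1.6445 → |·| ≈ 1.9247, ∠ ≈ 58.70°
|T| = 0.0003125 · 1 / (41.125 · 1.9247) ≈ 3.948e-06

3.95e-06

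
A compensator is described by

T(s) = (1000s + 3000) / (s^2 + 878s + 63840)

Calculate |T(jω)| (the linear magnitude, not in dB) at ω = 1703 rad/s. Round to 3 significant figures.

Substitute s = j1703:
Numerator: 1000(j1703) + 3000 = 3000 + j1703000
Denominator: (j1703)^2 + 878(j1703) + 63840 = -2836369 + j1495234
|N| = √(3000² + 1703000²) ≈ 1.703e+06, ∠N ≈ 89.90°
|D| = √(2836369² + 1495234²) ≈ 3.2064e+06, ∠D ≈ 152.20°
|T| = 1.703e+06 / 3.2064e+06 ≈ 0.53113

0.531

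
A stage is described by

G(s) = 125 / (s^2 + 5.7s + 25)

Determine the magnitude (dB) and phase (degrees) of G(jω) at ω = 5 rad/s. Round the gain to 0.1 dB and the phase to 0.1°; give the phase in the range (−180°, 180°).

At s = jω = j5:
quadratic: (j5)² + 5.7·j5 + 25 = 0 + j28.5 → |·| ≈ 28.5, ∠ ≈ 90.00°
|G| = 125 / 28.5 ≈ 4.386
Gain = 20 log₁₀(4.386) ≈ 12.84 dB
∠G = 0.00° − 90.00° = -90.00°

12.8 dB, -90.0°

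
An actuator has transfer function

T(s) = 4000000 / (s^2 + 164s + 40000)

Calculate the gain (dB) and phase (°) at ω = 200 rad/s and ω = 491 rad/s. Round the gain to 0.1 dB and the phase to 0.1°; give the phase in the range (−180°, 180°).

At s = jω = j200:
quadratic: (j200)² + 164·j200 + 40000 = 0 + j32800 → |·| ≈ 32800, ∠ ≈ 90.00°
|T| = 4000000 / 32800 ≈ 121.95
Gain = 20 log₁₀(121.95) ≈ 41.72 dB
∠T = 0.00° − 90.00° = -90.00°

At s = jω = j491:
quadratic: (j491)² + 164·j491 + 40000 = -201081 + j80524 → |·| ≈ 2.166e+05, ∠ ≈ 158.18°
|T| = 4000000 / 2.166e+05 ≈ 18.467
Gain = 20 log₁₀(18.467) ≈ 25.33 dB
∠T = 0.00° − 158.18° = -158.18°

ω = 200: 41.7 dB, -90.0°; ω = 491: 25.3 dB, -158.2°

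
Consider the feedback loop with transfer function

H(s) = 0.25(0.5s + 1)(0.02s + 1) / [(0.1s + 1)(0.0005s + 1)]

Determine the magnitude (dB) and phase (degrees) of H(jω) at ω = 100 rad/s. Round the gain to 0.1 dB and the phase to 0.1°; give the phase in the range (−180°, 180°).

At ω = 100 rad/s:
zero (1 + j100·0.5) = 1 + j50 → |·| ≈ 50.01, ∠ ≈ 88.85°
zero (1 + j100·0.02) = 1 + j2 → |·| ≈ 2.2361, ∠ ≈ 63.43°
pole (1 + j100·0.1) = 1 + j10 → |·| ≈ 10.05, ∠ ≈ 84.29°
pole (1 + j100·0.0005) = 1 + j0.05 → |·| ≈ 1.0012, ∠ ≈ 2.86°
|H| = 0.25 · 50.01 · 2.2361 / (10.05 · 1.0012) ≈ 2.7784
Gain = 20 log₁₀(2.7784) ≈ 8.88 dB
∠H = (88.85° + 63.43°) − (84.29° + 2.86°) = 65.13°

8.9 dB, 65.1°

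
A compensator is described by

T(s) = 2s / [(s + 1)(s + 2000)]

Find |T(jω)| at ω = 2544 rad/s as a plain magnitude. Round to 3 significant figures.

0.000618

At s = jω = j2544:
zero at origin: s = j2544 → |·| = 2544, ∠ = 90.00°
pole (s+1): 1 + j2544 → |·| = √(1²+2544²) = √6471937 ≈ 2544, ∠ = arctan(2544/1) ≈ 89.98°
pole (s+2000): 2000 + j2544 → |·| = √(2000²+2544²) = √10471936 ≈ 3236, ∠ = arctan(2544/2000) ≈ 51.83°
|T| = 2 · 2544 / 8.2324e+06 ≈ 0.00061805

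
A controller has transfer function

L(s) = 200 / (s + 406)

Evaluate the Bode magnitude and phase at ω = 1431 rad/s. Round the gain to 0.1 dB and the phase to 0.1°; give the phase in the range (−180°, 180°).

-17.4 dB, -74.2°

At s = jω = j1431:
pole (s+406): 406 + j1431 → |·| = √(406²+1431²) = √2212597 ≈ 1487.5, ∠ = arctan(1431/406) ≈ 74.16°
|L| = 200 / 1487.5 ≈ 0.13445
Gain = 20 log₁₀(0.13445) ≈ -17.43 dB
∠L = 0.00° − 74.16° = -74.16°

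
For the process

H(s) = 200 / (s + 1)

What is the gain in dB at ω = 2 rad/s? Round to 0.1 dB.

39.0 dB

At s = jω = j2:
pole (s+1): 1 + j2 → |·| = √(1²+2²) = √5 ≈ 2.2361, ∠ = arctan(2/1) ≈ 63.43°
|H| = 200 / 2.2361 ≈ 89.441
Gain = 20 log₁₀(89.441) ≈ 39.03 dB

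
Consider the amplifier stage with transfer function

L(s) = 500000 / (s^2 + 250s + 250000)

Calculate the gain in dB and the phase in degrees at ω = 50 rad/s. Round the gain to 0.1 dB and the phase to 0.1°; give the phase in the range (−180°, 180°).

6.1 dB, -2.9°

At s = jω = j50:
quadratic: (j50)² + 250·j50 + 250000 = 247500 + j12500 → |·| ≈ 2.4782e+05, ∠ ≈ 2.89°
|L| = 500000 / 2.4782e+05 ≈ 2.0176
Gain = 20 log₁₀(2.0176) ≈ 6.10 dB
∠L = 0.00° − 2.89° = -2.89°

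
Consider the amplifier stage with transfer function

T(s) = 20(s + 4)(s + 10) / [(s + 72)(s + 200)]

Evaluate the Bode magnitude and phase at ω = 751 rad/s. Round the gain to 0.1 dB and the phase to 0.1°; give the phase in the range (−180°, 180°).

At s = jω = j751:
zero (s+4): 4 + j751 → |·| = √(4²+751²) = √564017 ≈ 751.01, ∠ = arctan(751/4) ≈ 89.69°
zero (s+10): 10 + j751 → |·| = √(10²+751²) = √564101 ≈ 751.07, ∠ = arctan(751/10) ≈ 89.24°
pole (s+72): 72 + j751 → |·| = √(72²+751²) = √569185 ≈ 754.44, ∠ = arctan(751/72) ≈ 84.52°
pole (s+200): 200 + j751 → |·| = √(200²+751²) = √604001 ≈ 777.18, ∠ = arctan(751/200) ≈ 75.09°
|T| = 20 · 5.6406e+05 / 5.8634e+05 ≈ 19.24
Gain = 20 log₁₀(19.24) ≈ 25.68 dB
∠T = 178.93° − 159.61° = 19.32°

25.7 dB, 19.3°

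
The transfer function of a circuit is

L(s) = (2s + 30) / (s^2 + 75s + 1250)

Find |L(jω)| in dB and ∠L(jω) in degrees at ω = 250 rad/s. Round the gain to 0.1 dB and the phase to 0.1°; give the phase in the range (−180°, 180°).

Substitute s = j250:
Numerator: 2(j250) + 30 = 30 + j500
Denominator: (j250)^2 + 75(j250) + 1250 = -61250 + j18750
|N| = √(30² + 500²) ≈ 500.9, ∠N ≈ 86.57°
|D| = √(61250² + 18750²) ≈ 64056, ∠D ≈ 162.98°
|L| = 500.9 / 64056 ≈ 0.0078197
Gain = 20 log₁₀(0.0078197) ≈ -42.14 dB
∠L = 86.57° − 162.98° = -76.41°

-42.1 dB, -76.4°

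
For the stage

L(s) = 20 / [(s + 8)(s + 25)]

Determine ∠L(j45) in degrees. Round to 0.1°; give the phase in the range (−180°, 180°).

-140.9°

At s = jω = j45:
pole (s+8): 8 + j45 → |·| = √(8²+45²) = √2089 ≈ 45.706, ∠ = arctan(45/8) ≈ 79.92°
pole (s+25): 25 + j45 → |·| = √(25²+45²) = √2650 ≈ 51.478, ∠ = arctan(45/25) ≈ 60.95°
∠L = 0.00° − 140.87° = -140.87°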